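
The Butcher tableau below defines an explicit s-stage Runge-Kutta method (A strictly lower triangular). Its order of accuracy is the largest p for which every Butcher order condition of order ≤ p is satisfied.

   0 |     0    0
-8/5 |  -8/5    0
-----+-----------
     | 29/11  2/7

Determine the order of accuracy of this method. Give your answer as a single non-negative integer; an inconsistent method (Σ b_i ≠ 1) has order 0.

b = (29/11, 2/7)
c = (0, -8/5)
Σ b_i: 29/11·1 + 2/7·1 = 225/77 ≠ 1 ⇒ order 0.

0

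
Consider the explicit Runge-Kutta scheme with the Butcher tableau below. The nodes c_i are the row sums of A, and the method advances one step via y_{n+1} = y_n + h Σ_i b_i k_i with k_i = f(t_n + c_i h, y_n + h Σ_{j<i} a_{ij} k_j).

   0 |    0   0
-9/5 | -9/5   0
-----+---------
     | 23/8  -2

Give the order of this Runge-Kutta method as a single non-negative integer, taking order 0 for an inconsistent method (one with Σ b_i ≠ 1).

0

b = (23/8, -2)
c = (0, -9/5)
Σ b_i: 23/8·1 + (-2)·1 = 7/8 ≠ 1 ⇒ order 0.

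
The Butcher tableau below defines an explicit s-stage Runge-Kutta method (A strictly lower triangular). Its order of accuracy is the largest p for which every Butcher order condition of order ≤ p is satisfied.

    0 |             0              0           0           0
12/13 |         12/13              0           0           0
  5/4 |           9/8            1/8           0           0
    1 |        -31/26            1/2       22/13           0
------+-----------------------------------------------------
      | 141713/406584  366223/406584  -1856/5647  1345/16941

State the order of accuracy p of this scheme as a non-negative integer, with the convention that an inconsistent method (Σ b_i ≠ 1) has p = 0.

3

b = (141713/406584, 366223/406584, -1856/5647, 1345/16941)
c = (0, 12/13, 5/4, 1)
Ac = (0, 0, 3/26, 67/26)
Σ b_i: 141713/406584·1 + 366223/406584·1 + (-1856/5647)·1 + 1345/16941·1 = 1 ✓
b·c: 366223/406584·12/13 + (-1856/5647)·5/4 + 1345/16941·1 = 1/2 ✓
b·c²: 366223/406584·144/169 + (-1856/5647)·25/16 + 1345/16941·1 = 1/3 ✓
b·Ac: (-1856/5647)·3/26 + 1345/16941·67/26 = 1/6 ✓
b·c³: 366223/406584·1728/2197 + (-1856/5647)·125/64 + 1345/16941·1 = 32134/220233 ≠ 1/4 ⇒ order 3.
b·(c∘Ac): (-1856/5647)·15/104 + 1345/16941·67/26 = 69235/440466 ≠ 1/8
b·Ac²: (-1856/5647)·18/169 + 1345/16941·4151/1352 = 4781303/22904232 ≠ 1/12
b·A²c: 1345/16941·33/169 = 14795/954343 ≠ 1/24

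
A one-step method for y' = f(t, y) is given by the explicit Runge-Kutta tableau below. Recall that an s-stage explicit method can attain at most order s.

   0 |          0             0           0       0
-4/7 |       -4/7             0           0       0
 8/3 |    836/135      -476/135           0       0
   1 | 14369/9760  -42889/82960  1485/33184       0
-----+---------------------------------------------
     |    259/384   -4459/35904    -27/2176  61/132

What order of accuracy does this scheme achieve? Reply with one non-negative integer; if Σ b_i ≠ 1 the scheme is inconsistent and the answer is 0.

4

b = (259/384, -4459/35904, -27/2176, 61/132)
c = (0, -4/7, 8/3, 1)
Ac = (0, 0, 272/135, 253/610)
Σ b_i: 259/384·1 + (-4459/35904)·1 + (-27/2176)·1 + 61/132·1 = 1 ✓
b·c: (-4459/35904)·(-4/7) + (-27/2176)·8/3 + 61/132·1 = 1/2 ✓
b·c²: (-4459/35904)·16/49 + (-27/2176)·64/9 + 61/132·1 = 1/3 ✓
b·Ac: (-27/2176)·272/135 + 61/132·253/610 = 1/6 ✓
b·c³: (-4459/35904)·(-64/343) + (-27/2176)·512/27 + 61/132·1 = 1/4 ✓
b·(c∘Ac): (-27/2176)·2176/405 + 61/132·253/610 = 1/8 ✓
b·Ac²: (-27/2176)·(-1088/945) + 61/132·319/2135 = 1/12 ✓
b·A²c: 61/132·11/122 = 1/24 ✓; 4 stages ⇒ order 4.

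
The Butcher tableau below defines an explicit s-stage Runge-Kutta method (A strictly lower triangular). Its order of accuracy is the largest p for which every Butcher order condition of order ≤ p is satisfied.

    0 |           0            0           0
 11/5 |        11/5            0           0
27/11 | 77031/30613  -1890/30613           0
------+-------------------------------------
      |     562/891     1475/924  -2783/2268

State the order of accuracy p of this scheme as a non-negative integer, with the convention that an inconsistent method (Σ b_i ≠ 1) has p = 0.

3

b = (562/891, 1475/924, -2783/2268)
c = (0, 11/5, 27/11)
Ac = (0, 0, -378/2783)
Σ b_i: 562/891·1 + 1475/924·1 + (-2783/2268)·1 = 1 ✓
b·c: 1475/924·11/5 + (-2783/2268)·27/11 = 1/2 ✓
b·c²: 1475/924·121/25 + (-2783/2268)·729/121 = 1/3 ✓
b·Ac: (-2783/2268)·(-378/2783) = 1/6 ✓; 3 stages ⇒ order 3.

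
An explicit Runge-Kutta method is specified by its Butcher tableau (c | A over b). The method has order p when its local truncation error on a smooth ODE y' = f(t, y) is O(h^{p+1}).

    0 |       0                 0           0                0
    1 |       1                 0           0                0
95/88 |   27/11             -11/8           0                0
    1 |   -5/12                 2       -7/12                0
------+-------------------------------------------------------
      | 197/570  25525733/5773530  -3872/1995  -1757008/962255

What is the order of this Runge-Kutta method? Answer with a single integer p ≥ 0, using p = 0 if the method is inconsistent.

3

b = (197/570, 25525733/5773530, -3872/1995, -1757008/962255)
c = (0, 1, 95/88, 1)
Ac = (0, 0, -11/8, 1447/1056)
Σ b_i: 197/570·1 + 25525733/5773530·1 + (-3872/1995)·1 + (-1757008/962255)·1 = 1 ✓
b·c: 25525733/5773530·1 + (-3872/1995)·95/88 + (-1757008/962255)·1 = 1/2 ✓
b·c²: 25525733/5773530·1 + (-3872/1995)·9025/7744 + (-1757008/962255)·1 = 1/3 ✓
b·Ac: (-3872/1995)·(-11/8) + (-1757008/962255)·1447/1056 = 1/6 ✓
b·c³: 25525733/5773530·1 + (-3872/1995)·857375/681472 + (-1757008/962255)·1 = 27/176 ≠ 1/4 ⇒ order 3.
b·(c∘Ac): (-3872/1995)·(-95/64) + (-1757008/962255)·1447/1056 = 36/95 ≠ 1/8
b·Ac²: (-3872/1995)·(-11/8) + (-1757008/962255)·122681/92928 = 65739/254672 ≠ 1/12
b·A²c: (-1757008/962255)·77/96 = -1207943/824790 ≠ 1/24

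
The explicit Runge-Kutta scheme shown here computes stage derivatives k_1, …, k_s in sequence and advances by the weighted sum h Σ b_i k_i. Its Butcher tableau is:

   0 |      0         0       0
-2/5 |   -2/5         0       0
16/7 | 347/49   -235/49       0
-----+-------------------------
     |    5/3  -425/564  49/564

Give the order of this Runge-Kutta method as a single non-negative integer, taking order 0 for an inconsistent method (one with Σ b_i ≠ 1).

3

b = (5/3, -425/564, 49/564)
c = (0, -2/5, 16/7)
Ac = (0, 0, 94/49)
Σ b_i: 5/3·1 + (-425/564)·1 + 49/564·1 = 1 ✓
b·c: (-425/564)·(-2/5) + 49/564·16/7 = 1/2 ✓
b·c²: (-425/564)·4/25 + 49/564·256/49 = 1/3 ✓
b·Ac: 49/564·94/49 = 1/6 ✓; 3 stages ⇒ order 3.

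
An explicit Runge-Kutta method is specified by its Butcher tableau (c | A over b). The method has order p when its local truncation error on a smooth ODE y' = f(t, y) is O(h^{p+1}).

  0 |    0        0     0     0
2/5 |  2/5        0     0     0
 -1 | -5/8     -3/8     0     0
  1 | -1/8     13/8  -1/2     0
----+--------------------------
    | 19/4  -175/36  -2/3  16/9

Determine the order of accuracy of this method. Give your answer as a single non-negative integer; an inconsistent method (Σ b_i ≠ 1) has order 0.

b = (19/4, -175/36, -2/3, 16/9)
c = (0, 2/5, -1, 1)
Ac = (0, 0, -3/20, 23/20)
Σ b_i: 19/4·1 + (-175/36)·1 + (-2/3)·1 + 16/9·1 = 1 ✓
b·c: (-175/36)·2/5 + (-2/3)·(-1) + 16/9·1 = 1/2 ✓
b·c²: (-175/36)·4/25 + (-2/3)·1 + 16/9·1 = 1/3 ✓
b·Ac: (-2/3)·(-3/20) + 16/9·23/20 = 193/90 ≠ 1/6 ⇒ order 2.

2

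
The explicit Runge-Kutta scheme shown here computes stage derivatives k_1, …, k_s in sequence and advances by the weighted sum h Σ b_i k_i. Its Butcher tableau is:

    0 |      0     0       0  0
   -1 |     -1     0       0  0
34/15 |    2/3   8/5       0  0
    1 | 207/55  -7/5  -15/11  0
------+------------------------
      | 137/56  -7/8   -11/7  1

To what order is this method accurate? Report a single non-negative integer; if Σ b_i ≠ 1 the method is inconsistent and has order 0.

b = (137/56, -7/8, -11/7, 1)
c = (0, -1, 34/15, 1)
Ac = (0, 0, -8/5, -93/55)
Σ b_i: 137/56·1 + (-7/8)·1 + (-11/7)·1 + 1·1 = 1 ✓
b·c: (-7/8)·(-1) + (-11/7)·34/15 + 1·1 = -1417/840 ≠ 1/2 ⇒ order 1.

1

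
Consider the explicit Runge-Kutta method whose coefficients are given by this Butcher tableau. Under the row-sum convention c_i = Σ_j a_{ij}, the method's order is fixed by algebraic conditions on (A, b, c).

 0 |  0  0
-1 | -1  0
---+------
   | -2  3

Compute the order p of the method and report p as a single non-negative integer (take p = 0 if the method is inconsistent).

b = (-2, 3)
c = (0, -1)
Σ b_i: (-2)·1 + 3·1 = 1 ✓
b·c: 3·(-1) = -3 ≠ 1/2 ⇒ order 1.

1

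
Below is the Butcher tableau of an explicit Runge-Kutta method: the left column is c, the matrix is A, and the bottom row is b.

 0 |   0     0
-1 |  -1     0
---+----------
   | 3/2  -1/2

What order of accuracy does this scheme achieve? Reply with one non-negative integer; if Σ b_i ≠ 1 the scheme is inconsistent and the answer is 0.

b = (3/2, -1/2)
c = (0, -1)
Σ b_i: 3/2·1 + (-1/2)·1 = 1 ✓
b·c: (-1/2)·(-1) = 1/2 ✓; 2 stages ⇒ order 2.

2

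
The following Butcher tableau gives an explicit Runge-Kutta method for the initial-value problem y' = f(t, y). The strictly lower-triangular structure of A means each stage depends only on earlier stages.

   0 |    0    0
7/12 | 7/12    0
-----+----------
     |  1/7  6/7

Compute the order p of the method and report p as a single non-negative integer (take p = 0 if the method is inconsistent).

b = (1/7, 6/7)
c = (0, 7/12)
Σ b_i: 1/7·1 + 6/7·1 = 1 ✓
b·c: 6/7·7/12 = 1/2 ✓; 2 stages ⇒ order 2.

2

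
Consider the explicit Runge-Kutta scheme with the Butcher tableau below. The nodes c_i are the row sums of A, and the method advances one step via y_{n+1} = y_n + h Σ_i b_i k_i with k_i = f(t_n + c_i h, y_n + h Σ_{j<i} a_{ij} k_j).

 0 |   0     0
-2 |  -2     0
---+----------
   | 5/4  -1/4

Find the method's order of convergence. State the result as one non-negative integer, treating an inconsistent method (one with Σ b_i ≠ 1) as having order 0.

2

b = (5/4, -1/4)
c = (0, -2)
Σ b_i: 5/4·1 + (-1/4)·1 = 1 ✓
b·c: (-1/4)·(-2) = 1/2 ✓; 2 stages ⇒ order 2.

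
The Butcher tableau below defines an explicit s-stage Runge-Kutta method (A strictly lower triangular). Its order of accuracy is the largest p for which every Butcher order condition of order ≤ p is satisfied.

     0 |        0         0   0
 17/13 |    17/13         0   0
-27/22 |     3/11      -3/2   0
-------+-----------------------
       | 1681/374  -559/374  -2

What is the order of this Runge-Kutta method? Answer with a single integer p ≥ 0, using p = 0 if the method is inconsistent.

b = (1681/374, -559/374, -2)
c = (0, 17/13, -27/22)
Ac = (0, 0, -51/26)
Σ b_i: 1681/374·1 + (-559/374)·1 + (-2)·1 = 1 ✓
b·c: (-559/374)·17/13 + (-2)·(-27/22) = 1/2 ✓
b·c²: (-559/374)·289/169 + (-2)·729/484 = -8759/1573 ≠ 1/3 ⇒ order 2.
b·Ac: (-2)·(-51/26) = 51/13 ≠ 1/6

2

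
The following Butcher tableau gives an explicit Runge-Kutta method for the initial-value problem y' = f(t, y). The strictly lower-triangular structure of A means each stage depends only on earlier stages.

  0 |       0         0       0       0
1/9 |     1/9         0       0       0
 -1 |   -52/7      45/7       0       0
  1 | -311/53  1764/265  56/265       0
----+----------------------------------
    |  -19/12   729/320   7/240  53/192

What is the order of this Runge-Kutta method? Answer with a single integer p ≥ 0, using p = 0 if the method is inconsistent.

b = (-19/12, 729/320, 7/240, 53/192)
c = (0, 1/9, -1, 1)
Ac = (0, 0, 5/7, 28/53)
Σ b_i: (-19/12)·1 + 729/320·1 + 7/240·1 + 53/192·1 = 1 ✓
b·c: 729/320·1/9 + 7/240·(-1) + 53/192·1 = 1/2 ✓
b·c²: 729/320·1/81 + 7/240·1 + 53/192·1 = 1/3 ✓
b·Ac: 7/240·5/7 + 53/192·28/53 = 1/6 ✓
b·c³: 729/320·1/729 + 7/240·(-1) + 53/192·1 = 1/4 ✓
b·(c∘Ac): 7/240·(-5/7) + 53/192·28/53 = 1/8 ✓
b·Ac²: 7/240·5/63 + 53/192·140/477 = 1/12 ✓
b·A²c: 53/192·8/53 = 1/24 ✓; 4 stages ⇒ order 4.

4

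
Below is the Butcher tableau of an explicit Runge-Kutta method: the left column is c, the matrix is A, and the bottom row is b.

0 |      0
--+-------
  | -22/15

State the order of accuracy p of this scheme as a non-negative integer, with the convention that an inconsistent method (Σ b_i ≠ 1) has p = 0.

b = (-22/15)
c = (0)
Σ b_i: (-22/15)·1 = -22/15 ≠ 1 ⇒ order 0.

0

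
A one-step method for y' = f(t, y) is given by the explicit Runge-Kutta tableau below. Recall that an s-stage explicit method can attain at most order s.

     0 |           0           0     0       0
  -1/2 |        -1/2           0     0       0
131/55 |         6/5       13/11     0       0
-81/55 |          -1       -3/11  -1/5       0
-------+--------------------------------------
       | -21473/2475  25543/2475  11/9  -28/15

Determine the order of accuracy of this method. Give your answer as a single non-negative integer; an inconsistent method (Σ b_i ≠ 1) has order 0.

b = (-21473/2475, 25543/2475, 11/9, -28/15)
c = (0, -1/2, 131/55, -81/55)
Ac = (0, 0, -13/22, -17/50)
Σ b_i: (-21473/2475)·1 + 25543/2475·1 + 11/9·1 + (-28/15)·1 = 1 ✓
b·c: 25543/2475·(-1/2) + 11/9·131/55 + (-28/15)·(-81/55) = 1/2 ✓
b·c²: 25543/2475·1/4 + 11/9·17161/3025 + (-28/15)·6561/3025 = 2975789/544500 ≠ 1/3 ⇒ order 2.
b·Ac: 11/9·(-13/22) + (-28/15)·(-17/50) = -197/2250 ≠ 1/6

2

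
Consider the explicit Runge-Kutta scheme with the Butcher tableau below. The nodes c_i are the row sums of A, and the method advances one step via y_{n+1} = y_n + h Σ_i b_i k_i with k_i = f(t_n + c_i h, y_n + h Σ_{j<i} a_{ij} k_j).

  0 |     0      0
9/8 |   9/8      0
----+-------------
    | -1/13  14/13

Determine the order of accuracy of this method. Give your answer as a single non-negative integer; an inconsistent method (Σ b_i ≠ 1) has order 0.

1

b = (-1/13, 14/13)
c = (0, 9/8)
Σ b_i: (-1/13)·1 + 14/13·1 = 1 ✓
b·c: 14/13·9/8 = 63/52 ≠ 1/2 ⇒ order 1.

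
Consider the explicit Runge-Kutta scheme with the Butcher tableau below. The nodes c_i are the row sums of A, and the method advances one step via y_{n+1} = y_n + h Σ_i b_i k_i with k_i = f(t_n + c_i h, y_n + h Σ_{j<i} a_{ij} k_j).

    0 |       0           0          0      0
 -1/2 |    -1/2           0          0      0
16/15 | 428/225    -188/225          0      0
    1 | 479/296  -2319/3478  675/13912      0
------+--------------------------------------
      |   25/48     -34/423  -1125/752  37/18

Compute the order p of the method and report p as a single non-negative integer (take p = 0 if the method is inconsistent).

4

b = (25/48, -34/423, -1125/752, 37/18)
c = (0, -1/2, 16/15, 1)
Ac = (0, 0, 94/225, 57/148)
Σ b_i: 25/48·1 + (-34/423)·1 + (-1125/752)·1 + 37/18·1 = 1 ✓
b·c: (-34/423)·(-1/2) + (-1125/752)·16/15 + 37/18·1 = 1/2 ✓
b·c²: (-34/423)·1/4 + (-1125/752)·256/225 + 37/18·1 = 1/3 ✓
b·Ac: (-1125/752)·94/225 + 37/18·57/148 = 1/6 ✓
b·c³: (-34/423)·(-1/8) + (-1125/752)·4096/3375 + 37/18·1 = 1/4 ✓
b·(c∘Ac): (-1125/752)·1504/3375 + 37/18·57/148 = 1/8 ✓
b·Ac²: (-1125/752)·(-47/225) + 37/18·(-33/296) = 1/12 ✓
b·A²c: 37/18·3/148 = 1/24 ✓; 4 stages ⇒ order 4.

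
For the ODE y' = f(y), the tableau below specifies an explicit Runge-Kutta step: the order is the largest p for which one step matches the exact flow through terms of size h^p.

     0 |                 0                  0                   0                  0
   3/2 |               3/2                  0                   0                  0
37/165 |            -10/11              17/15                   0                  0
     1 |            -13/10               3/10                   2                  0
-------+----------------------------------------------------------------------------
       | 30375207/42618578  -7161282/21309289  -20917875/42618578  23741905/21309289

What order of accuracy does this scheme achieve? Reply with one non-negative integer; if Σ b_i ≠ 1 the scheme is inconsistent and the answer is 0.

3

b = (30375207/42618578, -7161282/21309289, -20917875/42618578, 23741905/21309289)
c = (0, 3/2, 37/165, 1)
Ac = (0, 0, 17/10, 593/660)
Σ b_i: 30375207/42618578·1 + (-7161282/21309289)·1 + (-20917875/42618578)·1 + 23741905/21309289·1 = 1 ✓
b·c: (-7161282/21309289)·3/2 + (-20917875/42618578)·37/165 + 23741905/21309289·1 = 1/2 ✓
b·c²: (-7161282/21309289)·9/4 + (-20917875/42618578)·1369/27225 + 23741905/21309289·1 = 1/3 ✓
b·Ac: (-20917875/42618578)·17/10 + 23741905/21309289·593/660 = 1/6 ✓
b·c³: (-7161282/21309289)·27/8 + (-20917875/42618578)·50653/4492125 + 23741905/21309289·1 = -215961079/8438478444 ≠ 1/4 ⇒ order 3.
b·(c∘Ac): (-20917875/42618578)·629/1650 + 23741905/21309289·593/660 = 104068009/127855734 ≠ 1/8
b·Ac²: (-20917875/42618578)·51/20 + 23741905/21309289·168919/217800 = -16348458613/42192392220 ≠ 1/12
b·A²c: 23741905/21309289·17/5 = 80722477/21309289 ≠ 1/24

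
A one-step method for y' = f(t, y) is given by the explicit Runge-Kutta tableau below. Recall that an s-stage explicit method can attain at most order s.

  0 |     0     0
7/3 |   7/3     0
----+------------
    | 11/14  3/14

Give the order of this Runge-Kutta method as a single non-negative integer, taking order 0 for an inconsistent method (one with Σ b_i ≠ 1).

2

b = (11/14, 3/14)
c = (0, 7/3)
Σ b_i: 11/14·1 + 3/14·1 = 1 ✓
b·c: 3/14·7/3 = 1/2 ✓; 2 stages ⇒ order 2.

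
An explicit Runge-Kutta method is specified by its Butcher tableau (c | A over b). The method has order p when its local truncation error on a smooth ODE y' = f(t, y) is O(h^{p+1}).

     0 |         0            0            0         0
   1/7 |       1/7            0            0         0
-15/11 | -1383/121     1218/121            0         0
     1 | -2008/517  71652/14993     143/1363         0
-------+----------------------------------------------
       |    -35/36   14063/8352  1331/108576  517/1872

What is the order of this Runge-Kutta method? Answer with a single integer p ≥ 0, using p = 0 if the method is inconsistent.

b = (-35/36, 14063/8352, 1331/108576, 517/1872)
c = (0, 1/7, -15/11, 1)
Ac = (0, 0, 174/121, 279/517)
Σ b_i: (-35/36)·1 + 14063/8352·1 + 1331/108576·1 + 517/1872·1 = 1 ✓
b·c: 14063/8352·1/7 + 1331/108576·(-15/11) + 517/1872·1 = 1/2 ✓
b·c²: 14063/8352·1/49 + 1331/108576·225/121 + 517/1872·1 = 1/3 ✓
b·Ac: 1331/108576·174/121 + 517/1872·279/517 = 1/6 ✓
b·c³: 14063/8352·1/343 + 1331/108576·(-3375/1331) + 517/1872·1 = 1/4 ✓
b·(c∘Ac): 1331/108576·(-2610/1331) + 517/1872·279/517 = 1/8 ✓
b·Ac²: 1331/108576·174/847 + 517/1872·1059/3619 = 1/12 ✓
b·A²c: 517/1872·78/517 = 1/24 ✓; 4 stages ⇒ order 4.

4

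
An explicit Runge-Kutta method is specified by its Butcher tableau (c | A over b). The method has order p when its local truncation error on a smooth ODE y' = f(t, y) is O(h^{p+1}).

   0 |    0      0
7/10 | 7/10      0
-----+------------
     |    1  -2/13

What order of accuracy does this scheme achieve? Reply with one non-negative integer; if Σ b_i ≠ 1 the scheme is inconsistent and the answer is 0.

0

b = (1, -2/13)
c = (0, 7/10)
Σ b_i: 1·1 + (-2/13)·1 = 11/13 ≠ 1 ⇒ order 0.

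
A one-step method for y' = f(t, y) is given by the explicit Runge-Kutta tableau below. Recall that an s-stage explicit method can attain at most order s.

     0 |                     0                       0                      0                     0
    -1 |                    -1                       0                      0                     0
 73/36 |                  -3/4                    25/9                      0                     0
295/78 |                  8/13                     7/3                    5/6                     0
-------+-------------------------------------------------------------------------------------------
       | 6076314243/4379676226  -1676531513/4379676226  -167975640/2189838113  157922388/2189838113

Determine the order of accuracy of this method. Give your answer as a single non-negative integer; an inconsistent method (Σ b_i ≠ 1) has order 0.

3

b = (6076314243/4379676226, -1676531513/4379676226, -167975640/2189838113, 157922388/2189838113)
c = (0, -1, 73/36, 295/78)
Ac = (0, 0, -25/9, -139/216)
Σ b_i: 6076314243/4379676226·1 + (-1676531513/4379676226)·1 + (-167975640/2189838113)·1 + 157922388/2189838113·1 = 1 ✓
b·c: (-1676531513/4379676226)·(-1) + (-167975640/2189838113)·73/36 + 157922388/2189838113·295/78 = 1/2 ✓
b·c²: (-1676531513/4379676226)·1 + (-167975640/2189838113)·5329/1296 + 157922388/2189838113·87025/6084 = 1/3 ✓
b·Ac: (-167975640/2189838113)·(-25/9) + 157922388/2189838113·(-139/216) = 1/6 ✓
b·c³: (-1676531513/4379676226)·(-1) + (-167975640/2189838113)·389017/46656 + 157922388/2189838113·25672375/474552 = 22410628638787/6149065421304 ≠ 1/4 ⇒ order 3.
b·(c∘Ac): (-167975640/2189838113)·(-1825/324) + 157922388/2189838113·(-41005/16848) = 20224958795/78834172068 ≠ 1/8
b·Ac²: (-167975640/2189838113)·25/9 + 157922388/2189838113·44789/7776 = 95692000337/473005032408 ≠ 1/12
b·A²c: 157922388/2189838113·(-125/54) = -1096683250/6569514339 ≠ 1/24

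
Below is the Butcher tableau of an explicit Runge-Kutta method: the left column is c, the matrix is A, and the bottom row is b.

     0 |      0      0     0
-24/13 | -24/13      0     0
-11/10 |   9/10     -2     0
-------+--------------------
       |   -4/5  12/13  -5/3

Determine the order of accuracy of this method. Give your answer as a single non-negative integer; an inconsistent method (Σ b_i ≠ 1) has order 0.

0

b = (-4/5, 12/13, -5/3)
c = (0, -24/13, -11/10)
Ac = (0, 0, 48/13)
Σ b_i: (-4/5)·1 + 12/13·1 + (-5/3)·1 = -301/195 ≠ 1 ⇒ order 0.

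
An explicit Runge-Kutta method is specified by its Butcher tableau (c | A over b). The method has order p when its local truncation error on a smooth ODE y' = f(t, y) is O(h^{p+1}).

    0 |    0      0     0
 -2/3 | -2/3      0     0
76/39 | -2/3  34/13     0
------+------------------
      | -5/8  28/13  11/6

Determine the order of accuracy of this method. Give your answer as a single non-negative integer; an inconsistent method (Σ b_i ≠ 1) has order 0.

b = (-5/8, 28/13, 11/6)
c = (0, -2/3, 76/39)
Ac = (0, 0, -68/39)
Σ b_i: (-5/8)·1 + 28/13·1 + 11/6·1 = 1049/312 ≠ 1 ⇒ order 0.

0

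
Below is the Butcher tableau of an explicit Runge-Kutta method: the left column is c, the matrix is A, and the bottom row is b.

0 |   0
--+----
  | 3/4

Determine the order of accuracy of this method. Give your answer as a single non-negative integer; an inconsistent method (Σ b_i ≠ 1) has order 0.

b = (3/4)
c = (0)
Σ b_i: 3/4·1 = 3/4 ≠ 1 ⇒ order 0.

0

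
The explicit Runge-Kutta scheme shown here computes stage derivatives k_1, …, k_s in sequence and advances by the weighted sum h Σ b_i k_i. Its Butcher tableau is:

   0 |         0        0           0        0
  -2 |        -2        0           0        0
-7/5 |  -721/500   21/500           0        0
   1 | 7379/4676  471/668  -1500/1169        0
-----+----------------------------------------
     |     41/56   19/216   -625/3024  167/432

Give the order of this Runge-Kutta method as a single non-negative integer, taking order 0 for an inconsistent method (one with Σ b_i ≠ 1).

b = (41/56, 19/216, -625/3024, 167/432)
c = (0, -2, -7/5, 1)
Ac = (0, 0, -21/250, 129/334)
Σ b_i: 41/56·1 + 19/216·1 + (-625/3024)·1 + 167/432·1 = 1 ✓
b·c: 19/216·(-2) + (-625/3024)·(-7/5) + 167/432·1 = 1/2 ✓
b·c²: 19/216·4 + (-625/3024)·49/25 + 167/432·1 = 1/3 ✓
b·Ac: (-625/3024)·(-21/250) + 167/432·129/334 = 1/6 ✓
b·c³: 19/216·(-8) + (-625/3024)·(-343/125) + 167/432·1 = 1/4 ✓
b·(c∘Ac): (-625/3024)·147/1250 + 167/432·129/334 = 1/8 ✓
b·Ac²: (-625/3024)·21/125 + 167/432·51/167 = 1/12 ✓
b·A²c: 167/432·18/167 = 1/24 ✓; 4 stages ⇒ order 4.

4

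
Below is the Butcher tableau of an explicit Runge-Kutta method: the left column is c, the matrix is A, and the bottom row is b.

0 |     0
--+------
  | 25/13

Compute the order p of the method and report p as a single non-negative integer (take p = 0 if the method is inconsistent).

0

b = (25/13)
c = (0)
Σ b_i: 25/13·1 = 25/13 ≠ 1 ⇒ order 0.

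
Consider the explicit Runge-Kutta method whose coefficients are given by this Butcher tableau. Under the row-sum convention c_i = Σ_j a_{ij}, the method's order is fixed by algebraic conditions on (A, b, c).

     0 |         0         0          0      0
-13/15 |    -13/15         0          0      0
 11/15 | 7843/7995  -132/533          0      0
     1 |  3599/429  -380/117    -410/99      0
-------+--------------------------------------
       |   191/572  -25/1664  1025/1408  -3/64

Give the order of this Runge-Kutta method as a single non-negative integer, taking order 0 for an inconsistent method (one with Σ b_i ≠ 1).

b = (191/572, -25/1664, 1025/1408, -3/64)
c = (0, -13/15, 11/15, 1)
Ac = (0, 0, 44/205, -2/9)
Σ b_i: 191/572·1 + (-25/1664)·1 + 1025/1408·1 + (-3/64)·1 = 1 ✓
b·c: (-25/1664)·(-13/15) + 1025/1408·11/15 + (-3/64)·1 = 1/2 ✓
b·c²: (-25/1664)·169/225 + 1025/1408·121/225 + (-3/64)·1 = 1/3 ✓
b·Ac: 1025/1408·44/205 + (-3/64)·(-2/9) = 1/6 ✓
b·c³: (-25/1664)·(-2197/3375) + 1025/1408·1331/3375 + (-3/64)·1 = 1/4 ✓
b·(c∘Ac): 1025/1408·484/3075 + (-3/64)·(-2/9) = 1/8 ✓
b·Ac²: 1025/1408·(-572/3075) + (-3/64)·(-14/3) = 1/12 ✓
b·A²c: (-3/64)·(-8/9) = 1/24 ✓; 4 stages ⇒ order 4.

4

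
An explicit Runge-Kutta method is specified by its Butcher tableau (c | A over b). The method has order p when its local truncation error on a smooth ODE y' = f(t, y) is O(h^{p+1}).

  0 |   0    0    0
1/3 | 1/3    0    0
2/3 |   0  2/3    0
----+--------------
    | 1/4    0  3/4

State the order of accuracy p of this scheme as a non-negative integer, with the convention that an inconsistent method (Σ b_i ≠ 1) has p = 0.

3

b = (1/4, 0, 3/4)
c = (0, 1/3, 2/3)
Ac = (0, 0, 2/9)
Σ b_i: 1/4·1 + 3/4·1 = 1 ✓
b·c: 3/4·2/3 = 1/2 ✓
b·c²: 3/4·4/9 = 1/3 ✓
b·Ac: 3/4·2/9 = 1/6 ✓; 3 stages ⇒ order 3.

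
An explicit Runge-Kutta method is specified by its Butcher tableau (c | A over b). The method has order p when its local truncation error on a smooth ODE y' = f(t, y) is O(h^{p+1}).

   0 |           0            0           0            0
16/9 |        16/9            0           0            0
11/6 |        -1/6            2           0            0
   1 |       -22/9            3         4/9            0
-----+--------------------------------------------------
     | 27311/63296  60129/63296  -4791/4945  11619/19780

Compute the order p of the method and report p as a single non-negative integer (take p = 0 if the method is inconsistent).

b = (27311/63296, 60129/63296, -4791/4945, 11619/19780)
c = (0, 16/9, 11/6, 1)
Ac = (0, 0, 32/9, 166/27)
Σ b_i: 27311/63296·1 + 60129/63296·1 + (-4791/4945)·1 + 11619/19780·1 = 1 ✓
b·c: 60129/63296·16/9 + (-4791/4945)·11/6 + 11619/19780·1 = 1/2 ✓
b·c²: 60129/63296·256/81 + (-4791/4945)·121/36 + 11619/19780·1 = 1/3 ✓
b·Ac: (-4791/4945)·32/9 + 11619/19780·166/27 = 1/6 ✓
b·c³: 60129/63296·4096/729 + (-4791/4945)·1331/216 + 11619/19780·1 = -9655/213624 ≠ 1/4 ⇒ order 3.
b·(c∘Ac): (-4791/4945)·176/27 + 11619/19780·166/27 = -48137/17802 ≠ 1/8
b·Ac²: (-4791/4945)·512/81 + 11619/19780·889/81 = 172441/534060 ≠ 1/12
b·A²c: 11619/19780·128/81 = 41312/44505 ≠ 1/24

3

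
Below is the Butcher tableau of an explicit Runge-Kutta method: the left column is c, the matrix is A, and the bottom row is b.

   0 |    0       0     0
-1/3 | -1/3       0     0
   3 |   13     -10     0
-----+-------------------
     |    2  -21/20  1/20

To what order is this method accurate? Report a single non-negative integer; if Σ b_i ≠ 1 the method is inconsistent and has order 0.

b = (2, -21/20, 1/20)
c = (0, -1/3, 3)
Ac = (0, 0, 10/3)
Σ b_i: 2·1 + (-21/20)·1 + 1/20·1 = 1 ✓
b·c: (-21/20)·(-1/3) + 1/20·3 = 1/2 ✓
b·c²: (-21/20)·1/9 + 1/20·9 = 1/3 ✓
b·Ac: 1/20·10/3 = 1/6 ✓; 3 stages ⇒ order 3.

3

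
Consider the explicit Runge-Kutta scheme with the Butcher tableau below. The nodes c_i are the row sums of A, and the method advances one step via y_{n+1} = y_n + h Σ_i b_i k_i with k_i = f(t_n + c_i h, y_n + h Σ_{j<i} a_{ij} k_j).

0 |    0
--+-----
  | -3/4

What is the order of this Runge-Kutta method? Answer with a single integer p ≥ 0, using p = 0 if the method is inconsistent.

0

b = (-3/4)
c = (0)
Σ b_i: (-3/4)·1 = -3/4 ≠ 1 ⇒ order 0.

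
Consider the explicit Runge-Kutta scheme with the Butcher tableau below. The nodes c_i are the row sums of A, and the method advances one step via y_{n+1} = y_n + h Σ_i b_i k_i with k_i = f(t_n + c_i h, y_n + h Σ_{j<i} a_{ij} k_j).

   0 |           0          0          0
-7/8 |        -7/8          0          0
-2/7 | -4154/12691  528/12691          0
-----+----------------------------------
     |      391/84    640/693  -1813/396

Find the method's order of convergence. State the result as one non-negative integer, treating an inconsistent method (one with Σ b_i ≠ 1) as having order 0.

3

b = (391/84, 640/693, -1813/396)
c = (0, -7/8, -2/7)
Ac = (0, 0, -66/1813)
Σ b_i: 391/84·1 + 640/693·1 + (-1813/396)·1 = 1 ✓
b·c: 640/693·(-7/8) + (-1813/396)·(-2/7) = 1/2 ✓
b·c²: 640/693·49/64 + (-1813/396)·4/49 = 1/3 ✓
b·Ac: (-1813/396)·(-66/1813) = 1/6 ✓; 3 stages ⇒ order 3.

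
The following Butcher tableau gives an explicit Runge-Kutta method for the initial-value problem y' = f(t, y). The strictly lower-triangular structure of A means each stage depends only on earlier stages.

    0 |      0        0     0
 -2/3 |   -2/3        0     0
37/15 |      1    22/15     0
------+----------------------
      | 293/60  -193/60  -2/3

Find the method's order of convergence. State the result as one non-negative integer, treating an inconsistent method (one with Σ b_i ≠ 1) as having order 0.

b = (293/60, -193/60, -2/3)
c = (0, -2/3, 37/15)
Ac = (0, 0, -44/45)
Σ b_i: 293/60·1 + (-193/60)·1 + (-2/3)·1 = 1 ✓
b·c: (-193/60)·(-2/3) + (-2/3)·37/15 = 1/2 ✓
b·c²: (-193/60)·4/9 + (-2/3)·1369/225 = -3703/675 ≠ 1/3 ⇒ order 2.
b·Ac: (-2/3)·(-44/45) = 88/135 ≠ 1/6

2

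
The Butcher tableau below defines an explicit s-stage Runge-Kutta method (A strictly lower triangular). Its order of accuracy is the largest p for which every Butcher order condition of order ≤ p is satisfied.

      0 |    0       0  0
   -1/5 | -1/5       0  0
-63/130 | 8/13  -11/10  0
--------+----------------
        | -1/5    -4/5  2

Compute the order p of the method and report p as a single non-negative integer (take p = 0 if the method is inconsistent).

1

b = (-1/5, -4/5, 2)
c = (0, -1/5, -63/130)
Ac = (0, 0, 11/50)
Σ b_i: (-1/5)·1 + (-4/5)·1 + 2·1 = 1 ✓
b·c: (-4/5)·(-1/5) + 2·(-63/130) = -263/325 ≠ 1/2 ⇒ order 1.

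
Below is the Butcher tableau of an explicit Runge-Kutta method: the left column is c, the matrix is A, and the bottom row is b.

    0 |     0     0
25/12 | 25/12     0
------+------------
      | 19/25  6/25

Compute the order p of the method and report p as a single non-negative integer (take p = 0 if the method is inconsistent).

b = (19/25, 6/25)
c = (0, 25/12)
Σ b_i: 19/25·1 + 6/25·1 = 1 ✓
b·c: 6/25·25/12 = 1/2 ✓; 2 stages ⇒ order 2.

2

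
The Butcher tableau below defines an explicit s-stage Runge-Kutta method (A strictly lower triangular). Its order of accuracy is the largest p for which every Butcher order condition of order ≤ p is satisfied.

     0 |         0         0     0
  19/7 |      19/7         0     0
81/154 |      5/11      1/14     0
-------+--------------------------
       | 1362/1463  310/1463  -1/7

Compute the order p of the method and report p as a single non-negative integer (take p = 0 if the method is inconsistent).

b = (1362/1463, 310/1463, -1/7)
c = (0, 19/7, 81/154)
Ac = (0, 0, 19/98)
Σ b_i: 1362/1463·1 + 310/1463·1 + (-1/7)·1 = 1 ✓
b·c: 310/1463·19/7 + (-1/7)·81/154 = 1/2 ✓
b·c²: 310/1463·361/49 + (-1/7)·6561/23716 = 252599/166012 ≠ 1/3 ⇒ order 2.
b·Ac: (-1/7)·19/98 = -19/686 ≠ 1/6

2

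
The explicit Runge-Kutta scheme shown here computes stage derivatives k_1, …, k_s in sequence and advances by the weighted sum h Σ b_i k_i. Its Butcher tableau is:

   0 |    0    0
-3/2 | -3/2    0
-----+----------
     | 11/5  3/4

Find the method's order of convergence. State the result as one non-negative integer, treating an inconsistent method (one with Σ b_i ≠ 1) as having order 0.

0

b = (11/5, 3/4)
c = (0, -3/2)
Σ b_i: 11/5·1 + 3/4·1 = 59/20 ≠ 1 ⇒ order 0.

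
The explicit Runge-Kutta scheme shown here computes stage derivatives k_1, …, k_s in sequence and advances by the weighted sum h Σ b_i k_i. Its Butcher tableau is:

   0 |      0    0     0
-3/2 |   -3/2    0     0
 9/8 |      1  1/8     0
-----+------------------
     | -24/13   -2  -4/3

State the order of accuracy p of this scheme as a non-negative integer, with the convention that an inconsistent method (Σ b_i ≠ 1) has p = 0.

0

b = (-24/13, -2, -4/3)
c = (0, -3/2, 9/8)
Ac = (0, 0, -3/16)
Σ b_i: (-24/13)·1 + (-2)·1 + (-4/3)·1 = -202/39 ≠ 1 ⇒ order 0.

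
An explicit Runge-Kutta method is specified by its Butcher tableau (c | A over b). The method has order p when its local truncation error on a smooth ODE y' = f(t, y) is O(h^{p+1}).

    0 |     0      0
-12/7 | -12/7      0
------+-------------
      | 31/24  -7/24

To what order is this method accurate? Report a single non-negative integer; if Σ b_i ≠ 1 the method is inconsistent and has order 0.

b = (31/24, -7/24)
c = (0, -12/7)
Σ b_i: 31/24·1 + (-7/24)·1 = 1 ✓
b·c: (-7/24)·(-12/7) = 1/2 ✓; 2 stages ⇒ order 2.

2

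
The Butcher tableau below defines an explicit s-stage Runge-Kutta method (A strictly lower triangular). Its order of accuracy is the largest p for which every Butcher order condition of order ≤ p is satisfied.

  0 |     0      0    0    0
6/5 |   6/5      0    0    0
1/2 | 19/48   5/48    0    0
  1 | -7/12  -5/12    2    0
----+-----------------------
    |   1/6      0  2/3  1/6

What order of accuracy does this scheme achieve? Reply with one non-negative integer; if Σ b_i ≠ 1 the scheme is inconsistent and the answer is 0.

4

b = (1/6, 0, 2/3, 1/6)
c = (0, 6/5, 1/2, 1)
Ac = (0, 0, 1/8, 1/2)
Σ b_i: 1/6·1 + 2/3·1 + 1/6·1 = 1 ✓
b·c: 2/3·1/2 + 1/6·1 = 1/2 ✓
b·c²: 2/3·1/4 + 1/6·1 = 1/3 ✓
b·Ac: 2/3·1/8 + 1/6·1/2 = 1/6 ✓
b·c³: 2/3·1/8 + 1/6·1 = 1/4 ✓
b·(c∘Ac): 2/3·1/16 + 1/6·1/2 = 1/8 ✓
b·Ac²: 2/3·3/20 + 1/6·(-1/10) = 1/12 ✓
b·A²c: 1/6·1/4 = 1/24 ✓; 4 stages ⇒ order 4.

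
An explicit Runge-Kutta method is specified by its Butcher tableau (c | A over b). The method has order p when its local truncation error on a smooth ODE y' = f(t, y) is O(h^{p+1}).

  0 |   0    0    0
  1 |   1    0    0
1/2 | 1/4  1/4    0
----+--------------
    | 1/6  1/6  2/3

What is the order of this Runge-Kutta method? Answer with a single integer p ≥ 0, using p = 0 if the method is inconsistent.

b = (1/6, 1/6, 2/3)
c = (0, 1, 1/2)
Ac = (0, 0, 1/4)
Σ b_i: 1/6·1 + 1/6·1 + 2/3·1 = 1 ✓
b·c: 1/6·1 + 2/3·1/2 = 1/2 ✓
b·c²: 1/6·1 + 2/3·1/4 = 1/3 ✓
b·Ac: 2/3·1/4 = 1/6 ✓; 3 stages ⇒ order 3.

3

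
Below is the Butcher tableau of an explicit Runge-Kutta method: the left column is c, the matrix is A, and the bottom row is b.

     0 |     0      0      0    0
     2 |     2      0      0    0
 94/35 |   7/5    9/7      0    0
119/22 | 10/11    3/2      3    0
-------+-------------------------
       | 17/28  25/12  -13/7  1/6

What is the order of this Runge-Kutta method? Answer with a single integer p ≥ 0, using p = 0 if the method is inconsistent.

b = (17/28, 25/12, -13/7, 1/6)
c = (0, 2, 94/35, 119/22)
Ac = (0, 0, 18/7, 387/35)
Σ b_i: 17/28·1 + 25/12·1 + (-13/7)·1 + 1/6·1 = 1 ✓
b·c: 25/12·2 + (-13/7)·94/35 + 1/6·119/22 = 867/10780 ≠ 1/2 ⇒ order 1.

1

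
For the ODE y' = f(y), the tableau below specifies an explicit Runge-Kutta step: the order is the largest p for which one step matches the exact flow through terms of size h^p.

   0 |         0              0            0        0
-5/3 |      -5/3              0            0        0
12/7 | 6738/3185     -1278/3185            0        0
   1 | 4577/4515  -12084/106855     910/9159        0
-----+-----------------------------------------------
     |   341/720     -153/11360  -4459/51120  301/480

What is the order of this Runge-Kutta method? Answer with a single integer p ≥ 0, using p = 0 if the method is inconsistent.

4

b = (341/720, -153/11360, -4459/51120, 301/480)
c = (0, -5/3, 12/7, 1)
Ac = (0, 0, 426/637, 108/301)
Σ b_i: 341/720·1 + (-153/11360)·1 + (-4459/51120)·1 + 301/480·1 = 1 ✓
b·c: (-153/11360)·(-5/3) + (-4459/51120)·12/7 + 301/480·1 = 1/2 ✓
b·c²: (-153/11360)·25/9 + (-4459/51120)·144/49 + 301/480·1 = 1/3 ✓
b·Ac: (-4459/51120)·426/637 + 301/480·108/301 = 1/6 ✓
b·c³: (-153/11360)·(-125/27) + (-4459/51120)·1728/343 + 301/480·1 = 1/4 ✓
b·(c∘Ac): (-4459/51120)·5112/4459 + 301/480·108/301 = 1/8 ✓
b·Ac²: (-4459/51120)·(-710/637) + 301/480·(-20/903) = 1/12 ✓
b·A²c: 301/480·20/301 = 1/24 ✓; 4 stages ⇒ order 4.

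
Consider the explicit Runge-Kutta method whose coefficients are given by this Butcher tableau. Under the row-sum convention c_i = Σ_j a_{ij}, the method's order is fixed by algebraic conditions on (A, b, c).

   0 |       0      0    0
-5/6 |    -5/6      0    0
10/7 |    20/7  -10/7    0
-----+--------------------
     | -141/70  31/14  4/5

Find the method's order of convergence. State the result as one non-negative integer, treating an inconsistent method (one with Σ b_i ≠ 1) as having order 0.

1

b = (-141/70, 31/14, 4/5)
c = (0, -5/6, 10/7)
Ac = (0, 0, 25/21)
Σ b_i: (-141/70)·1 + 31/14·1 + 4/5·1 = 1 ✓
b·c: 31/14·(-5/6) + 4/5·10/7 = -59/84 ≠ 1/2 ⇒ order 1.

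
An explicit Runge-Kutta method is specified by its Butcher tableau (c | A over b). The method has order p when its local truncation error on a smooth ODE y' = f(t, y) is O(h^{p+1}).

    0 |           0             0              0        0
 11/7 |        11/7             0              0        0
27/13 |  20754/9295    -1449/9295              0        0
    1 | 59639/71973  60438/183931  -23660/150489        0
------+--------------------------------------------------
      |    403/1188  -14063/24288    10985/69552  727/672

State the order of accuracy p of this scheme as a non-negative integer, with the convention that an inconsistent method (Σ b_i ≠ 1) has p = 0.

4

b = (403/1188, -14063/24288, 10985/69552, 727/672)
c = (0, 11/7, 27/13, 1)
Ac = (0, 0, -207/845, 138/727)
Σ b_i: 403/1188·1 + (-14063/24288)·1 + 10985/69552·1 + 727/672·1 = 1 ✓
b·c: (-14063/24288)·11/7 + 10985/69552·27/13 + 727/672·1 = 1/2 ✓
b·c²: (-14063/24288)·121/49 + 10985/69552·729/169 + 727/672·1 = 1/3 ✓
b·Ac: 10985/69552·(-207/845) + 727/672·138/727 = 1/6 ✓
b·c³: (-14063/24288)·1331/343 + 10985/69552·19683/2197 + 727/672·1 = 1/4 ✓
b·(c∘Ac): 10985/69552·(-5589/10985) + 727/672·138/727 = 1/8 ✓
b·Ac²: 10985/69552·(-2277/5915) + 727/672·678/5089 = 1/12 ✓
b·A²c: 727/672·28/727 = 1/24 ✓; 4 stages ⇒ order 4.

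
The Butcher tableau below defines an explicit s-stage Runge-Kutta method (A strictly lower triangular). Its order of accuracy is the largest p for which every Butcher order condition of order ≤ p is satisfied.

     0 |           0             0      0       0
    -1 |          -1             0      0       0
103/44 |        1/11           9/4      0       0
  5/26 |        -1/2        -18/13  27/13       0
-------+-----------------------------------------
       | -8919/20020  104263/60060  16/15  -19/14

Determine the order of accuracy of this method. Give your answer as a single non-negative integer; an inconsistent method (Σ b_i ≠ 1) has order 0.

b = (-8919/20020, 104263/60060, 16/15, -19/14)
c = (0, -1, 103/44, 5/26)
Ac = (0, 0, -9/4, 3573/572)
Σ b_i: (-8919/20020)·1 + 104263/60060·1 + 16/15·1 + (-19/14)·1 = 1 ✓
b·c: 104263/60060·(-1) + 16/15·103/44 + (-19/14)·5/26 = 1/2 ✓
b·c²: 104263/60060·1 + 16/15·10609/1936 + (-19/14)·25/676 = 43120223/5725720 ≠ 1/3 ⇒ order 2.
b·Ac: 16/15·(-9/4) + (-19/14)·3573/572 = -435531/40040 ≠ 1/6

2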